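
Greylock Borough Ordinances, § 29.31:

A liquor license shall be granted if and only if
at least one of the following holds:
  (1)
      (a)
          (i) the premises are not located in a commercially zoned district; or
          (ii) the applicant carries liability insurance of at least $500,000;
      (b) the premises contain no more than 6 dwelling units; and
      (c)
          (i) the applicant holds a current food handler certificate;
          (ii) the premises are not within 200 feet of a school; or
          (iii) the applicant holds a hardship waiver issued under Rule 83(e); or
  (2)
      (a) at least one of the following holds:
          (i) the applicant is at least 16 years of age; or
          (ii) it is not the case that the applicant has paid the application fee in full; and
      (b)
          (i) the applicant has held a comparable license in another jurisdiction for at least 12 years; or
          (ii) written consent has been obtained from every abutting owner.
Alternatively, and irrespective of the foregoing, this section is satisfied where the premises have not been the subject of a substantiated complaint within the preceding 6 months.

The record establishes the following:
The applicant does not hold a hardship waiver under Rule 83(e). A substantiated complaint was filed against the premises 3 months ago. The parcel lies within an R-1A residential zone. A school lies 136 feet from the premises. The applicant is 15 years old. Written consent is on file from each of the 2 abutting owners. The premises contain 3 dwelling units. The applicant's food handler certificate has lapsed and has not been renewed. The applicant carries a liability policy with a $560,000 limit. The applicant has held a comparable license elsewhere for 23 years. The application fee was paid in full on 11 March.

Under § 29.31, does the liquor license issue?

No — denied.

(i) not (commercially zoned) — met.
(ii) insurance ≥ $500,000 — holds.
(a): T OR T → true.
(b) ≤ 6 units — holds.
(i) food handler cert. — fails.
(ii) ≥200 ft from school — fails.
(iii) hardship waiver — not met.
So (c) is not satisfied (F OR F OR F).
(1): T AND T AND F → false.
(i) age ≥ 16 — fails.
(ii) not (fee paid) — fails.
(a) = F OR F = false.
(i) prior license ≥ 12 yr — met.
(ii) all abutters consent — met.
So (b) is satisfied (T OR T).
So (2) is not satisfied (F AND T).
Overall: F OR F → false.
Exception (no complaint in 6 mo.) — not satisfied.
Result: main false OR exception false → false.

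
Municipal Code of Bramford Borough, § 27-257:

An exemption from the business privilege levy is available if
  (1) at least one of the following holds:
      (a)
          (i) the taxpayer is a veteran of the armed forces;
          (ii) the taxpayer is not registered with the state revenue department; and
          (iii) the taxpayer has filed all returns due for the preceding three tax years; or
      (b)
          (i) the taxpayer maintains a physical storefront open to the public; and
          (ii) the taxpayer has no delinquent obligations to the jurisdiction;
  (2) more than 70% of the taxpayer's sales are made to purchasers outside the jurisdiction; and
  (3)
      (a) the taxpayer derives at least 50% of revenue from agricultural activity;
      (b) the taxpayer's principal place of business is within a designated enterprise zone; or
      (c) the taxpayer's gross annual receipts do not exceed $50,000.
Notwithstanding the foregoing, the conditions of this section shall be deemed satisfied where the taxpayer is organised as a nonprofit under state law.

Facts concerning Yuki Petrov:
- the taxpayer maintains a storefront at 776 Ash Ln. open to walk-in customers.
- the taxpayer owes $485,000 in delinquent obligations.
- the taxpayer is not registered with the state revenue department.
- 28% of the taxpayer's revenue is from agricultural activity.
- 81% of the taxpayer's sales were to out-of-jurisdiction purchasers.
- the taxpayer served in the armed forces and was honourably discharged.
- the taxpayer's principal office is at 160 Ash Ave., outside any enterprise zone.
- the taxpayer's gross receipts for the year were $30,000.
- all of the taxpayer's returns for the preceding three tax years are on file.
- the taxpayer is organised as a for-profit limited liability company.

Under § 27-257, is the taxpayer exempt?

(i) veteran — holds.
(ii) not (state-registered) — holds.
(iii) returns current — holds.
So (a) is satisfied (T AND T AND T).
(i) has storefront — holds.
(ii) no delinquency — not satisfied.
(b) = T AND F = false.
(1): T OR F → true.
(2) >70% out-of-jur. sales — met.
(a) ≥50% agricultural — fails.
(b) in enterprise zone — fails.
(c) receipts ≤ $50,000 — holds.
(3): F OR F OR T → true.
So Overall is satisfied (T AND T AND T).
Exception (nonprofit) — not satisfied.
Result: main true OR exception false → true.

Yes — exempt.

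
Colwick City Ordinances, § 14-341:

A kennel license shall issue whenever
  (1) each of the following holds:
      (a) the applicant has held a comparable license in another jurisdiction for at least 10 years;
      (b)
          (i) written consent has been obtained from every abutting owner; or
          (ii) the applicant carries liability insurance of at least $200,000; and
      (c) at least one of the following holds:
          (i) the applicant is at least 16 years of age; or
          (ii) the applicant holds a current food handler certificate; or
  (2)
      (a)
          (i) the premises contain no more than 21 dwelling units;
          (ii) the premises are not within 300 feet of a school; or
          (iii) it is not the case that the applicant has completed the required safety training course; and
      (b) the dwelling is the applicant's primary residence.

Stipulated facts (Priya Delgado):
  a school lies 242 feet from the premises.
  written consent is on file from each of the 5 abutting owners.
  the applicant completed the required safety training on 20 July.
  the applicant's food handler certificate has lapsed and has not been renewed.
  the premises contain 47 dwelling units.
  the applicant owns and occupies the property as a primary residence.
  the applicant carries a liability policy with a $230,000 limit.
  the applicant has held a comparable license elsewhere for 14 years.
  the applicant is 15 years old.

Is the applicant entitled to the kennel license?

No — denied.

(a) prior license ≥ 10 yr — holds.
(i) all abutters consent — holds.
(ii) insurance ≥ $200,000 — holds.
(b): T OR T → true.
(i) age ≥ 16 — fails.
(ii) food handler cert. — fails.
(c): F OR F → false.
(1) = T AND T AND F = false.
(i) ≤ 21 units — not satisfied.
(ii) ≥300 ft from school — not satisfied.
(iii) not (safety training) — fails.
(a) = F OR F OR F = false.
(b) primary residence — satisfied.
So (2) is not satisfied (F AND T).
Overall: F OR F → false.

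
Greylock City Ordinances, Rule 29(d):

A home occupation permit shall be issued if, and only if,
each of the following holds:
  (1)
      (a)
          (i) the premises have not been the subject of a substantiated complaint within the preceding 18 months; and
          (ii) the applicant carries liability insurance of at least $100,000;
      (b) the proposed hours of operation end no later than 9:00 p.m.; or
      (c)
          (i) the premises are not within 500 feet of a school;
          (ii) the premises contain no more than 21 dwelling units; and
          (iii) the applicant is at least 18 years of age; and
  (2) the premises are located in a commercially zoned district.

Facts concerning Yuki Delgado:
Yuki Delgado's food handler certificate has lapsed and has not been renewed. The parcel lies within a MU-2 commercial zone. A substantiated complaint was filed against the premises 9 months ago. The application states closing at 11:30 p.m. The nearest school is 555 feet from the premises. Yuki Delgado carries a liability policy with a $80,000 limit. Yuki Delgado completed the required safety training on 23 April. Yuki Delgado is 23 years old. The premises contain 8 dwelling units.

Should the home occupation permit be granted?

(i) no complaint in 18 mo. — not met.
(ii) insurance ≥ $100,000 — not met.
(a): F AND F → false.
(b) closes by 9 p.m. — fails.
(i) ≥500 ft from school — satisfied.
(ii) ≤ 21 units — met.
(iii) age ≥ 18 — holds.
(c) = T AND T AND T = true.
(1): F OR F OR T → true.
(2) commercially zoned — met.
Overall: T AND T → true.

Yes — granted.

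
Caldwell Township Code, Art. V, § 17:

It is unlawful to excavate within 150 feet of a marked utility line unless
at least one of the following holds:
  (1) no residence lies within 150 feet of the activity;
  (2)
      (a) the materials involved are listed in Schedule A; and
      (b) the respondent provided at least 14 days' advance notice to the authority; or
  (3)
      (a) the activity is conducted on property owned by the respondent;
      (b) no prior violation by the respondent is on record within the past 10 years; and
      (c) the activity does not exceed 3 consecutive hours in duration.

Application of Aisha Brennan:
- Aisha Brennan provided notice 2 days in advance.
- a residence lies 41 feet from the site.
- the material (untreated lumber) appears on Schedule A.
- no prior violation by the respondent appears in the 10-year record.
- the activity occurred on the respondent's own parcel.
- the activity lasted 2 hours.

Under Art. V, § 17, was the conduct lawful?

(1) no residence in 150 ft — not satisfied.
(a) Schedule A material — met.
(b) ≥14 days' notice — fails.
(2): T AND F → false.
(a) own property — holds.
(b) no prior violation — holds.
(c) ≤ 3 hrs duration — holds.
(3) = T AND T AND T = true.
So Overall is satisfied (F OR F OR T).

Yes — lawful.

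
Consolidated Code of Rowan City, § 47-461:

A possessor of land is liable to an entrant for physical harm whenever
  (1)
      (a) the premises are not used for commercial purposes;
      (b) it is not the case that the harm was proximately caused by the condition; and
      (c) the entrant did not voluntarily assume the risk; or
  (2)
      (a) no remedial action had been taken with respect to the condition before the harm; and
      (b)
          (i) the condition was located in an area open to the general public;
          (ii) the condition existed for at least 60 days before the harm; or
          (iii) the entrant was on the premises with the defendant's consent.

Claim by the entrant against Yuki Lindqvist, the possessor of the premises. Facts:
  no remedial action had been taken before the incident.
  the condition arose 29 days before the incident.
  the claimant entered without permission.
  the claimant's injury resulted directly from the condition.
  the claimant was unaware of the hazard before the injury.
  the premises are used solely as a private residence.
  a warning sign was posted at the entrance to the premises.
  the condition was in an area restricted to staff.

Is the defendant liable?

No — not liable.

(a) not (commercial use) — satisfied.
(b) not (proximate cause) — not met.
(c) no assumed risk — satisfied.
(1) = T AND F AND T = false.
(a) no remedial action — holds.
(i) public area — not satisfied.
(ii) condition ≥60 days old — not satisfied.
(iii) consent to enter — not satisfied.
(b): F OR F OR F → false.
(2): T AND F → false.
So Overall is not satisfied (F OR F).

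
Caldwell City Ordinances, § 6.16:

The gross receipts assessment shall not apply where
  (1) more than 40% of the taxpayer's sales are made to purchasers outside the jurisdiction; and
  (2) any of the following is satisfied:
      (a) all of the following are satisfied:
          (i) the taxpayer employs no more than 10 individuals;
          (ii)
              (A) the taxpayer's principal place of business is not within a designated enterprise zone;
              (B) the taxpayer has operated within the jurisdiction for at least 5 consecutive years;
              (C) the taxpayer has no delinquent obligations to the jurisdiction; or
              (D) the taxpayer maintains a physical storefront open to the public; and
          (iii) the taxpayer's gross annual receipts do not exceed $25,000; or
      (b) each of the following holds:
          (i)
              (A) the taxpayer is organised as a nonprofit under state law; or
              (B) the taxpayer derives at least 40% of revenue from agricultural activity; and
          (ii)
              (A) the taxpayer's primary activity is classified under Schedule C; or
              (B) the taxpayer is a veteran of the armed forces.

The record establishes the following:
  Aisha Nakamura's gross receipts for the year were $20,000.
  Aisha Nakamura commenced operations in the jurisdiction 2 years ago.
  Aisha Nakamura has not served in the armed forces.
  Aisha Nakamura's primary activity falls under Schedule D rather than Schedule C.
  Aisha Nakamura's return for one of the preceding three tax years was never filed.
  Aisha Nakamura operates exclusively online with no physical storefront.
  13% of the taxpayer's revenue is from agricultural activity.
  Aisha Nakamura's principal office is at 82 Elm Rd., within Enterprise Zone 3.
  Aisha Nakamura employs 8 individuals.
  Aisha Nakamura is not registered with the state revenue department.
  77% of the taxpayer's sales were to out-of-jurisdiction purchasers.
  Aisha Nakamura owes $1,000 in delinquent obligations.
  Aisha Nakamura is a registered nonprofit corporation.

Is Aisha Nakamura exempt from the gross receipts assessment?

No — not exempt.

(1) >40% out-of-jur. sales — met.
(i) ≤ 10 employees — met.
(A) not (in enterprise zone) — fails.
(B) ≥ 5 yrs in jurisdiction — not met.
(C) no delinquency — not satisfied.
(D) has storefront — not satisfied.
(ii): F OR F OR F OR F → false.
(iii) receipts ≤ $25,000 — met.
(a): T AND F AND T → false.
(A) nonprofit — met.
(B) ≥40% agricultural — not satisfied.
(i) = T OR F = true.
(A) Schedule C activity — not satisfied.
(B) veteran — not satisfied.
So (ii) is not satisfied (F OR F).
So (b) is not satisfied (T AND F).
So (2) is not satisfied (F OR F).
So Overall is not satisfied (T AND F).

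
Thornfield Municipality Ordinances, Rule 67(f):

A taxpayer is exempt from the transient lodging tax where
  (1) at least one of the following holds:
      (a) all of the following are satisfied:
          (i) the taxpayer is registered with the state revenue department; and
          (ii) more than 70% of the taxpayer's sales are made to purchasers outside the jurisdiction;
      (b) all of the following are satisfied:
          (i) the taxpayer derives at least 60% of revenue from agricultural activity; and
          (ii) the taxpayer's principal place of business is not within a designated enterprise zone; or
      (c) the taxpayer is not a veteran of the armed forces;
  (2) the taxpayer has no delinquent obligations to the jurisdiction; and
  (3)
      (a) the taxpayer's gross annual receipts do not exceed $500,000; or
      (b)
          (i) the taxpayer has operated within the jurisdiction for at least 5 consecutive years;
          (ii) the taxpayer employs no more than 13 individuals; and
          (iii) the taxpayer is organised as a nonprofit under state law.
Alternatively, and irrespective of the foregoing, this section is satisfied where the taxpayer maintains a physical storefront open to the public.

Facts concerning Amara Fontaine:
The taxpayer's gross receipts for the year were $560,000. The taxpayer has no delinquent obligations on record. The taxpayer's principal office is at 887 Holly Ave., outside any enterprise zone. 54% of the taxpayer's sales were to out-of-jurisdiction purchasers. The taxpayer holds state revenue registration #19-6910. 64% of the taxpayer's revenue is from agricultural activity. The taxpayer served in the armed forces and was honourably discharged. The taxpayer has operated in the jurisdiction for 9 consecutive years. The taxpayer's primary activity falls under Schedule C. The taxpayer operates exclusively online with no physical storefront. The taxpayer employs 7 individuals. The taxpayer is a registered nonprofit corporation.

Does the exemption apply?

(i) state-registered — satisfied.
(ii) >70% out-of-jur. sales — fails.
So (a) is not satisfied (T AND F).
(i) ≥60% agricultural — met.
(ii) not (in enterprise zone) — satisfied.
(b): T AND T → true.
(c) not (veteran) — not met.
So (1) is satisfied (F OR T OR F).
(2) no delinquency — holds.
(a) receipts ≤ $500,000 — fails.
(i) ≥ 5 yrs in jurisdiction — holds.
(ii) ≤ 13 employees — holds.
(iii) nonprofit — met.
(b): T AND T AND T → true.
(3): F OR T → true.
Overall: T AND T AND T → true.
Exception (has storefront) — not satisfied.
Result: main true OR exception false → true.

Yes — exempt.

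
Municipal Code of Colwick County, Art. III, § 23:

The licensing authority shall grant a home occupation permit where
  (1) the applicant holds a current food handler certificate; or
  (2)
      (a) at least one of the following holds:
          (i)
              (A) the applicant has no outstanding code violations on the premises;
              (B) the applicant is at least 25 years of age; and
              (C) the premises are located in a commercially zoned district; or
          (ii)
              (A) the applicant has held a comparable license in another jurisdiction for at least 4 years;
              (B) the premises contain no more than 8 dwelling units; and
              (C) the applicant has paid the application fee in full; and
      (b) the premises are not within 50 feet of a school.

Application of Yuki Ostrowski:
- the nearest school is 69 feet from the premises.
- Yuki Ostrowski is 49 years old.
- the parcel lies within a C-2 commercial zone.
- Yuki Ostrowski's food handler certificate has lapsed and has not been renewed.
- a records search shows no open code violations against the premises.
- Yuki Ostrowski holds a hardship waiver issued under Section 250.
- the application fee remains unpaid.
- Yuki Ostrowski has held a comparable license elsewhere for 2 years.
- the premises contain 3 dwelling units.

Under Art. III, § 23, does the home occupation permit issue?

(1) food handler cert. — not satisfied.
(A) no code violations — holds.
(B) age ≥ 25 — satisfied.
(C) commercially zoned — met.
(i) = T AND T AND T = true.
(A) prior license ≥ 4 yr — not satisfied.
(B) ≤ 8 units — satisfied.
(C) fee paid — not met.
So (ii) is not satisfied (F AND T AND F).
(a): T OR F → true.
(b) ≥50 ft from school — satisfied.
(2) = T AND T = true.
Overall: F OR T → true.

Yes — granted.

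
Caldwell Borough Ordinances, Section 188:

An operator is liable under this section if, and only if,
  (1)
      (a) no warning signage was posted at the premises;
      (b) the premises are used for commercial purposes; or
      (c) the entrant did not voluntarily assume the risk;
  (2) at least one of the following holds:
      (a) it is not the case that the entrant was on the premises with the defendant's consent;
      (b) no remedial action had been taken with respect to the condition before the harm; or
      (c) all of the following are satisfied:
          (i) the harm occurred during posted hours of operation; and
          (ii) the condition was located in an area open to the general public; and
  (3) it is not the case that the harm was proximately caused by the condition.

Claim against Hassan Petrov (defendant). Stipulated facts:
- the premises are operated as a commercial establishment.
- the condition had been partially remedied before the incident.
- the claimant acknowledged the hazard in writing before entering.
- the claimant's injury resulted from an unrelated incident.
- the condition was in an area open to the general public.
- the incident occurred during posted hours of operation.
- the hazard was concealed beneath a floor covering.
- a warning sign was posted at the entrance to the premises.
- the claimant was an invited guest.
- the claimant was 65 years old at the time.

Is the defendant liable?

Yes — liable.

(a) no signage posted — fails.
(b) commercial use — met.
(c) no assumed risk — not met.
So (1) is satisfied (F OR T OR F).
(a) not (consent to enter) — not met.
(b) no remedial action — not satisfied.
(i) during posted hours — holds.
(ii) public area — holds.
(c): T AND T → true.
(2): F OR F OR T → true.
(3) not (proximate cause) — holds.
So Overall is satisfied (T AND T AND T).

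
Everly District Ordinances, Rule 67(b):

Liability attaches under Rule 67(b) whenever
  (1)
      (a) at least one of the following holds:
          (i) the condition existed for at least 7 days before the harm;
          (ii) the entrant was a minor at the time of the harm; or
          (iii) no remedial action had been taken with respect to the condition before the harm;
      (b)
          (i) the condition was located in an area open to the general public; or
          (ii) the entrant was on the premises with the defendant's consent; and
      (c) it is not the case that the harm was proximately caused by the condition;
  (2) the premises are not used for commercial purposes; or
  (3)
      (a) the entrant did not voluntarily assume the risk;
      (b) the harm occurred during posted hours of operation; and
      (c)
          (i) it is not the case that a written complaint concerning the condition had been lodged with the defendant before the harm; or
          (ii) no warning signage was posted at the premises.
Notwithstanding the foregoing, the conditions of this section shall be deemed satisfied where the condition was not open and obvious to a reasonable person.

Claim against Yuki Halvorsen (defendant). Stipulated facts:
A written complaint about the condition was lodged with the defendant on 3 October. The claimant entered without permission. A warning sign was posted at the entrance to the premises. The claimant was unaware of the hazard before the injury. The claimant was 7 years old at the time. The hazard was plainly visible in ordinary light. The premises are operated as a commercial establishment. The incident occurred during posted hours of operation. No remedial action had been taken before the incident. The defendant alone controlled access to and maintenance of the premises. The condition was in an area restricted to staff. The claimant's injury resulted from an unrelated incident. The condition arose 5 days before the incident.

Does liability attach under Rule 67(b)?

No — not liable.

(i) condition ≥7 days old — fails.
(ii) entrant a minor — satisfied.
(iii) no remedial action — satisfied.
(a): F OR T OR T → true.
(i) public area — not satisfied.
(ii) consent to enter — not satisfied.
So (b) is not satisfied (F OR F).
(c) not (proximate cause) — holds.
(1) = T AND F AND T = false.
(2) not (commercial use) — not met.
(a) no assumed risk — satisfied.
(b) during posted hours — satisfied.
(i) not (complaint lodged) — not met.
(ii) no signage posted — not satisfied.
(c) = F OR F = false.
(3): T AND T AND F → false.
Overall = F OR F OR F = false.
Exception (not open/obvious) — not satisfied.
Result: main false OR exception false → false.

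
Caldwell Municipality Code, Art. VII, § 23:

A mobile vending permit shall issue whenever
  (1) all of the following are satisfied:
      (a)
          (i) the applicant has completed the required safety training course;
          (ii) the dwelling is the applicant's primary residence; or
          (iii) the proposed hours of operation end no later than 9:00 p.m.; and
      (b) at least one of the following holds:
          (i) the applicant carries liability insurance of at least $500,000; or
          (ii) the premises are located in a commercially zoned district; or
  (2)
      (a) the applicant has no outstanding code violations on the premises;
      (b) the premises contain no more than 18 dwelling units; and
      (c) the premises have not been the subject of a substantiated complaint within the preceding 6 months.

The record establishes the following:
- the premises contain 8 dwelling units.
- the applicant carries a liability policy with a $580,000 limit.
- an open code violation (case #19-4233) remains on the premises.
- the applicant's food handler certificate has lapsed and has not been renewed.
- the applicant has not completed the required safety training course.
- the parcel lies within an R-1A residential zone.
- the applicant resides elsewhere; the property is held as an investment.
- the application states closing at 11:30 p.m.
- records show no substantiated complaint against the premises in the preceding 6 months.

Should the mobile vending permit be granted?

(i) safety training — fails.
(ii) primary residence — not satisfied.
(iii) closes by 9 p.m. — fails.
(a) = F OR F OR F = false.
(i) insurance ≥ $500,000 — satisfied.
(ii) commercially zoned — fails.
(b): T OR F → true.
(1): F AND T → false.
(a) no code violations — fails.
(b) ≤ 18 units — met.
(c) no complaint in 6 mo. — holds.
So (2) is not satisfied (F AND T AND T).
Overall: F OR F → false.

No — denied.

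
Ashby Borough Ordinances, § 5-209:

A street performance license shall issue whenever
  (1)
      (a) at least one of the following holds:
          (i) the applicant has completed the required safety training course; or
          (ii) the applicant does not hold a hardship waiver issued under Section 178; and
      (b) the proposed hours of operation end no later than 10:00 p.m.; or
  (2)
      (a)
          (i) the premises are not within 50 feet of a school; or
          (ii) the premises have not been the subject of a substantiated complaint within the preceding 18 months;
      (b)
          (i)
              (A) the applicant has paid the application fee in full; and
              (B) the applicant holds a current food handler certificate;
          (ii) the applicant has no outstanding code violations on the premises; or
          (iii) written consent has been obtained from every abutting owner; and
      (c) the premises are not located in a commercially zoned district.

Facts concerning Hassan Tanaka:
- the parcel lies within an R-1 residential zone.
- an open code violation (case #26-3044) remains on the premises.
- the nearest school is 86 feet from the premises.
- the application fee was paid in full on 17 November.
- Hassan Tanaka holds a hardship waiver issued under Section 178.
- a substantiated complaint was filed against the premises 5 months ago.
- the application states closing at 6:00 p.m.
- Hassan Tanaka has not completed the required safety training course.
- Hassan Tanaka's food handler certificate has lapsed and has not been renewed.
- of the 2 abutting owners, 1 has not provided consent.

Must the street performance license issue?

No — denied.

(i) safety training — not satisfied.
(ii) not (hardship waiver) — not met.
(a) = F OR F = false.
(b) closes by 10 p.m. — met.
(1): F AND T → false.
(i) ≥50 ft from school — holds.
(ii) no complaint in 18 mo. — not met.
(a) = T OR F = true.
(A) fee paid — met.
(B) food handler cert. — not satisfied.
So (i) is not satisfied (T AND F).
(ii) no code violations — not met.
(iii) all abutters consent — not met.
(b): F OR F OR F → false.
(c) not (commercially zoned) — holds.
So (2) is not satisfied (T AND F AND T).
Overall: F OR F → false.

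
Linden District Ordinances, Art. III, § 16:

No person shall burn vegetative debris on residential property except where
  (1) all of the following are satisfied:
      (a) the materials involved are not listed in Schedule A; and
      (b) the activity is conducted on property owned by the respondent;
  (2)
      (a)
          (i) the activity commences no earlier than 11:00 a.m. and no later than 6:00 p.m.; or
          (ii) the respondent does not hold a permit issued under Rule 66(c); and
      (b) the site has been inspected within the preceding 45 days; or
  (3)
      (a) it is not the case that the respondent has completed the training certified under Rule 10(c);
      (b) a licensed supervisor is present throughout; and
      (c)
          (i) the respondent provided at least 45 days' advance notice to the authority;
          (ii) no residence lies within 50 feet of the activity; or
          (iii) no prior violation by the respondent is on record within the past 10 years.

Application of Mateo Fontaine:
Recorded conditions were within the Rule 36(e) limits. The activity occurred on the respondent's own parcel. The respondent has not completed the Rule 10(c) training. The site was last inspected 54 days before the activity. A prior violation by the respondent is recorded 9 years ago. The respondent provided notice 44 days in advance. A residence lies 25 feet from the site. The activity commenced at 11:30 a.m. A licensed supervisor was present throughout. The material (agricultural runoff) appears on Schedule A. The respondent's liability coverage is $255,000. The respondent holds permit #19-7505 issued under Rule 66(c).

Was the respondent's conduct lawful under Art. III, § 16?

(a) not (Schedule A material) — not satisfied.
(b) own property — met.
(1): F AND T → false.
(i) start within hours — holds.
(ii) not (holds permit) — not satisfied.
(a) = T OR F = true.
(b) site inspected — not satisfied.
So (2) is not satisfied (T AND F).
(a) not (training certified) — holds.
(b) supervisor present — holds.
(i) ≥45 days' notice — fails.
(ii) no residence in 50 ft — not satisfied.
(iii) no prior violation — fails.
(c): F OR F OR F → false.
(3): T AND T AND F → false.
Overall = F OR F OR F = false.

No — unlawful.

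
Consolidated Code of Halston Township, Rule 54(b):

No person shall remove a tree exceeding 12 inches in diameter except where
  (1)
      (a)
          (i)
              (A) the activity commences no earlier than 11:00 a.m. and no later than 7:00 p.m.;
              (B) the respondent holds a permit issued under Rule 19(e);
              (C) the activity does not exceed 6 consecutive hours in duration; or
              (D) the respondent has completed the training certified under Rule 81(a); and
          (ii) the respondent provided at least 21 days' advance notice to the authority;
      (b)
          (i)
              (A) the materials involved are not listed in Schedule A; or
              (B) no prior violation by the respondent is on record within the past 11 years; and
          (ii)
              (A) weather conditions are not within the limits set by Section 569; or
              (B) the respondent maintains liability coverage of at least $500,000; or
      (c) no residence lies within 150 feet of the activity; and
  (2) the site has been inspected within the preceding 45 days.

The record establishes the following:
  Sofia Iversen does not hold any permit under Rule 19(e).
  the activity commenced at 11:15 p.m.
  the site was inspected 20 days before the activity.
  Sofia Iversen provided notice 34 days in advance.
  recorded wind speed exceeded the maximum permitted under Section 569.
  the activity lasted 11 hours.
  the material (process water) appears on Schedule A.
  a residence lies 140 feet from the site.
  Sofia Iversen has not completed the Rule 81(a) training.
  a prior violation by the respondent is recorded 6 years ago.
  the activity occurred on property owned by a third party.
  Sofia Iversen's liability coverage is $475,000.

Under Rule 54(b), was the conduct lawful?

(A) start within hours — not met.
(B) holds permit — not satisfied.
(C) ≤ 6 hrs duration — not met.
(D) training certified — not met.
So (i) is not satisfied (F OR F OR F OR F).
(ii) ≥21 days' notice — holds.
(a) = F AND T = false.
(A) not (Schedule A material) — not satisfied.
(B) no prior violation — not satisfied.
(i) = F OR F = false.
(A) not (weather ok) — met.
(B) coverage ≥ $500,000 — not met.
(ii) = T OR F = true.
(b) = F AND T = false.
(c) no residence in 150 ft — fails.
(1) = F OR F OR F = false.
(2) site inspected — holds.
So Overall is not satisfied (F AND T).

No — unlawful.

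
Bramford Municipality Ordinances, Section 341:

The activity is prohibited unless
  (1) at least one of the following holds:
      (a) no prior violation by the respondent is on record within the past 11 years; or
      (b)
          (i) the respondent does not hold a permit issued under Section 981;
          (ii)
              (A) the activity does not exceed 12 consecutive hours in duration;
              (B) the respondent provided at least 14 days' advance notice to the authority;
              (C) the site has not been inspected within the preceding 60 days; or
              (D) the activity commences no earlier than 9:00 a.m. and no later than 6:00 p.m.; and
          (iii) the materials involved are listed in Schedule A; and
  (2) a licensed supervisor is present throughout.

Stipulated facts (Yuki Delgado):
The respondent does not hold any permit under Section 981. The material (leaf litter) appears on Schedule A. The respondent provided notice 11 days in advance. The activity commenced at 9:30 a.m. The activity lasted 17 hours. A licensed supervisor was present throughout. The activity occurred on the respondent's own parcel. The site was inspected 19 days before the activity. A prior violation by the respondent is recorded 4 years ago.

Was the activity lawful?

(a) no prior violation — fails.
(i) not (holds permit) — met.
(A) ≤ 12 hrs duration — not satisfied.
(B) ≥14 days' notice — fails.
(C) not (site inspected) — not met.
(D) start within hours — holds.
(ii) = F OR F OR F OR T = true.
(iii) Schedule A material — holds.
(b): T AND T AND T → true.
(1) = F OR T = true.
(2) supervisor present — holds.
Overall: T AND T → true.

Yes — lawful.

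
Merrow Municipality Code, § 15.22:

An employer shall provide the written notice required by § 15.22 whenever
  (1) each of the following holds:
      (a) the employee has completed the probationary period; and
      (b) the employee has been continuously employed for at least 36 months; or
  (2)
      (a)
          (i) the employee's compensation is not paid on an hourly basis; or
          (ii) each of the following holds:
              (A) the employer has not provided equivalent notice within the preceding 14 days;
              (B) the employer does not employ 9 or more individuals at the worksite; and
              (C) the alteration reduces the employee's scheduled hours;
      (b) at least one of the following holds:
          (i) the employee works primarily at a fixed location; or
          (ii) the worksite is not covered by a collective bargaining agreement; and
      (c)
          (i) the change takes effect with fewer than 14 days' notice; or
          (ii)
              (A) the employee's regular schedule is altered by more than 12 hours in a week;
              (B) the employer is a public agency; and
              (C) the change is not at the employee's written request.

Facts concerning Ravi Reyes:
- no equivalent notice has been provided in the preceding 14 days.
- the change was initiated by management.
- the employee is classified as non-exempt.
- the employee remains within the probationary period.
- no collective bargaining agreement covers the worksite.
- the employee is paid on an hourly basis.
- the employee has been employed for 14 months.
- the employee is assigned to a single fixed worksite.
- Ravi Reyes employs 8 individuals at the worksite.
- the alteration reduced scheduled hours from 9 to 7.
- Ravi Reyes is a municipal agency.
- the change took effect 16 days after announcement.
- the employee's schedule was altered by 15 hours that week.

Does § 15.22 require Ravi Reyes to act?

(a) past probation — fails.
(b) tenure ≥ 36 mo. — not satisfied.
(1) = F AND F = false.
(i) not (hourly-paid) — not satisfied.
(A) no recent notice — holds.
(B) not (≥ 9 at site) — satisfied.
(C) hours reduced — holds.
(ii): T AND T AND T → true.
(a) = F OR T = true.
(i) fixed location — holds.
(ii) no CBA — met.
So (b) is satisfied (T OR T).
(i) < 14 days' notice — not satisfied.
(A) schedule shift > 12h — satisfied.
(B) public agency — met.
(C) not employee-requested — met.
(ii) = T AND T AND T = true.
(c): F OR T → true.
(2): T AND T AND T → true.
So Overall is satisfied (F OR T).

Yes — required.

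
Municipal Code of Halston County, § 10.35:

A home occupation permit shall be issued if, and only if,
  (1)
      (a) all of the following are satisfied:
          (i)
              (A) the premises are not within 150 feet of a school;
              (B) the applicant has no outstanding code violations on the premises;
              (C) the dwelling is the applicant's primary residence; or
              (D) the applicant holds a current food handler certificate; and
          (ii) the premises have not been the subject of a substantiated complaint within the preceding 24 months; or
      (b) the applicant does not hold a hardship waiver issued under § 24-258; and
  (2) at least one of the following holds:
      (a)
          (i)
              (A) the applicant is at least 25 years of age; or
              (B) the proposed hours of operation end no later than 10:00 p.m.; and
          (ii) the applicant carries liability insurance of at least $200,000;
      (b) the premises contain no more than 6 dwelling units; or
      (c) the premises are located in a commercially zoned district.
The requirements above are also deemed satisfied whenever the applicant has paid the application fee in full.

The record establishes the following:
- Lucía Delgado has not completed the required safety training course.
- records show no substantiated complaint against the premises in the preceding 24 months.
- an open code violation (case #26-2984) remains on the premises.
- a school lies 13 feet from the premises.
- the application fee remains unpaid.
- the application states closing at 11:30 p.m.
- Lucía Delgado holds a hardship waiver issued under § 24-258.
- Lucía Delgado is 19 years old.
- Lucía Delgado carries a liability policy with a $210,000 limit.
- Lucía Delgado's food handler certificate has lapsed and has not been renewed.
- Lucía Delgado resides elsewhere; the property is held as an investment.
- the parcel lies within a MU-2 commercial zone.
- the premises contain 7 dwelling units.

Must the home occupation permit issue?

No — denied.

(A) ≥150 ft from school — not satisfied.
(B) no code violations — not met.
(C) primary residence — fails.
(D) food handler cert. — not satisfied.
So (i) is not satisfied (F OR F OR F OR F).
(ii) no complaint in 24 mo. — holds.
So (a) is not satisfied (F AND T).
(b) not (hardship waiver) — not met.
So (1) is not satisfied (F OR F).
(A) age ≥ 25 — fails.
(B) closes by 10 p.m. — fails.
(i) = F OR F = false.
(ii) insurance ≥ $200,000 — satisfied.
(a): F AND T → false.
(b) ≤ 6 units — not satisfied.
(c) commercially zoned — holds.
(2) = F OR F OR T = true.
So Overall is not satisfied (F AND T).
Exception (fee paid) — not satisfied.
Result: main false OR exception false → false.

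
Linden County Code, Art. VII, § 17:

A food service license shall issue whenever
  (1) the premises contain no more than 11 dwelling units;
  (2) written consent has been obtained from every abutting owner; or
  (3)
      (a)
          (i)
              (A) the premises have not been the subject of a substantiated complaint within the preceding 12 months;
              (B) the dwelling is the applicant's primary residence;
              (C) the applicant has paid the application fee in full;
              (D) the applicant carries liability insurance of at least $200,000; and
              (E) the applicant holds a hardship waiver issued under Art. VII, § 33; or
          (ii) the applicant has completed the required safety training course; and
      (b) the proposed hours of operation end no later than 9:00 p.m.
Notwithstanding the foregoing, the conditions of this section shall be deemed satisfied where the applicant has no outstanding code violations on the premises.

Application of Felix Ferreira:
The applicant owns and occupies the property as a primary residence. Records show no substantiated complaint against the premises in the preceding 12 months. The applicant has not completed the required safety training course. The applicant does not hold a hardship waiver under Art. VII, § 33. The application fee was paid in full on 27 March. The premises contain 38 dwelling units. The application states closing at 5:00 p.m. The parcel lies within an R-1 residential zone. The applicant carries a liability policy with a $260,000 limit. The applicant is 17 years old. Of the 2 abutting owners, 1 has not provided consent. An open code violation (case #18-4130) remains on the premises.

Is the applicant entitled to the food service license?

No — denied.

(1) ≤ 11 units — not satisfied.
(2) all abutters consent — fails.
(A) no complaint in 12 mo. — holds.
(B) primary residence — met.
(C) fee paid — holds.
(D) insurance ≥ $200,000 — met.
(E) hardship waiver — not met.
(i): T AND T AND T AND T AND F → false.
(ii) safety training — fails.
(a): F OR F → false.
(b) closes by 9 p.m. — satisfied.
So (3) is not satisfied (F AND T).
Overall: F OR F OR F → false.
Exception (no code violations) — not satisfied.
Result: main false OR exception false → false.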